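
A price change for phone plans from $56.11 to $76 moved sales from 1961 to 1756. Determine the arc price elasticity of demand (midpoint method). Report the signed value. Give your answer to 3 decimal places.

ΔQ = 1756 − 1961 = -205; ΔP = 76 − 56.11 = 19.89.
Midpoints: P̄ = 66.06, Q̄ = 1858.5.
ε = (ΔQ/ΔP)(P̄/Q̄) = (-205/19.89)(66.06/1858.5).

-0.366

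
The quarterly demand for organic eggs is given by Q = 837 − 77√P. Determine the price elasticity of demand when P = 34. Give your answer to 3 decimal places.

At P = 34, Q = 388.017.
dQ/dP = −77/(2√P) = -6.603.
ε = (dQ/dP)(P/Q) = (-6.603)(34/388.017).

-0.579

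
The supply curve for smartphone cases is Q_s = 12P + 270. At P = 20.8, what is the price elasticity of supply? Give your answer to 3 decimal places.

0.480

At P = 20.8, Q_s = 519.60.
dQ_s/dP = 12.
ε_s = (dQ_s/dP)(P/Q_s) = (12)(20.8/519.60).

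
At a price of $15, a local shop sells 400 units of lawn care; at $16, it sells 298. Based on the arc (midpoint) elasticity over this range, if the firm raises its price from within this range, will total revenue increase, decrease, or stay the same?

Arc ε = (-102/1)(15.50/349.0) ≈ -4.530.
|ε| = 4.53 > 1, so demand is elastic. A price rise therefore reduces total revenue.

decrease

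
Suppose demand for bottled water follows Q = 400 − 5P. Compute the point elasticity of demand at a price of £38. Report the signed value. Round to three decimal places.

At P = 38, Q = 210.
dQ/dP = −5.
ε = (dQ/dP)(P/Q) = (-5)(38/210).
|ε| < 1, so demand is inelastic at this price.

-0.905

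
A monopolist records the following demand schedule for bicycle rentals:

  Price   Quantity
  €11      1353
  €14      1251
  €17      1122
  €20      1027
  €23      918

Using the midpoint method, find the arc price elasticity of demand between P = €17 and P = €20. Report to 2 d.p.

At P = 17, Q = 1122; at P = 20, Q = 1027.
ΔQ = -95, ΔP = 3. Midpoints: P̄ = 18.50, Q̄ = 1074.5.
ε = (ΔQ/ΔP)(P̄/Q̄) = (-95/3)(18.50/1074.5).

-0.55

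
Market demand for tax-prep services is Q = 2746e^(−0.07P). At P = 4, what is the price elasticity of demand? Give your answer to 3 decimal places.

-0.280

At P = 4, Q = 2075.382.
dQ/dP = −0.07·2746e^(−0.07P) = −0.07Q = -145.277.
ε = (dQ/dP)(P/Q) = (-145.277)(4/2075.382).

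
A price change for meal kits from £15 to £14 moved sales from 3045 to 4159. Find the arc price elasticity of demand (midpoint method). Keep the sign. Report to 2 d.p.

ΔQ = 4159 − 3045 = 1114; ΔP = 14 − 15 = -1.
Midpoints: P̄ = 14.50, Q̄ = 3602.0.
ε = (ΔQ/ΔP)(P̄/Q̄) = (1114/-1)(14.50/3602.0).

-4.48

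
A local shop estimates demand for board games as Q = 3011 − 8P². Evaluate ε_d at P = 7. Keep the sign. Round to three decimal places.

-0.299

At P = 7, Q = 2619.
dQ/dP = −16P = -112.
ε = (dQ/dP)(P/Q) = (-112)(7/2619).
|ε| < 1, so demand is inelastic at this price.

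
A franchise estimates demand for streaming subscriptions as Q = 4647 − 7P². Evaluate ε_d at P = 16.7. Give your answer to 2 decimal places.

At P = 16.7, Q = 2694.770.
dQ/dP = −14P = -233.800.
ε = (dQ/dP)(P/Q) = (-233.800)(16.7/2694.770).

-1.45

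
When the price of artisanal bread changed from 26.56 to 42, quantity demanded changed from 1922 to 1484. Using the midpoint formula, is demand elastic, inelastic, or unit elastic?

inelastic

Arc ε ≈ -0.571.
|ε| = 0.57 < 1.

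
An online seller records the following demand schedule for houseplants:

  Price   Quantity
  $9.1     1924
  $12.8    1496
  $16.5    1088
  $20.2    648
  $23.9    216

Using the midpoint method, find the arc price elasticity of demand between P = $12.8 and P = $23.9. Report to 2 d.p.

At P = 12.8, Q = 1496; at P = 23.9, Q = 216.
ΔQ = -1280, ΔP = 11.1. Midpoints: P̄ = 18.35, Q̄ = 856.0.
ε = (ΔQ/ΔP)(P̄/Q̄) = (-1280/11.1)(18.35/856.0).

-2.47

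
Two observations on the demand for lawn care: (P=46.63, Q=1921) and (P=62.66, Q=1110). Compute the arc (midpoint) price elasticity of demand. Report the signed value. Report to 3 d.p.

ΔQ = 1110 − 1921 = -811; ΔP = 62.66 − 46.63 = 16.03.
Midpoints: P̄ = 54.64, Q̄ = 1515.5.
ε = (ΔQ/ΔP)(P̄/Q̄) = (-811/16.03)(54.64/1515.5).

-1.824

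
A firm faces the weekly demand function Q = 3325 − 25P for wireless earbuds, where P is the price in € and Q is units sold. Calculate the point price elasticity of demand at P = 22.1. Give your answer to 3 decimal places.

At P = 22.1, Q = 2772.500.
dQ/dP = −25.
ε = (dQ/dP)(P/Q) = (-25)(22.1/2772.500).
|ε| < 1, so demand is inelastic at this price.

-0.199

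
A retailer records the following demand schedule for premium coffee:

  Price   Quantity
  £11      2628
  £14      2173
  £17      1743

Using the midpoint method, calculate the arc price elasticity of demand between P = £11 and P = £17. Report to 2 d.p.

At P = 11, Q = 2628; at P = 17, Q = 1743.
ΔQ = -885, ΔP = 6. Midpoints: P̄ = 14.00, Q̄ = 2185.5.
ε = (ΔQ/ΔP)(P̄/Q̄) = (-885/6)(14.00/2185.5).

-0.94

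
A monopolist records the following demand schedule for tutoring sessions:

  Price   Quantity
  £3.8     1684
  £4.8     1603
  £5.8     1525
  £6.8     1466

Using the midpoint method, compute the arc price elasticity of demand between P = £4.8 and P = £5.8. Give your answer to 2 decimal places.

At P = 4.8, Q = 1603; at P = 5.8, Q = 1525.
ΔQ = -78, ΔP = 1.0. Midpoints: P̄ = 5.30, Q̄ = 1564.0.
ε = (ΔQ/ΔP)(P̄/Q̄) = (-78/1.0)(5.30/1564.0).

-0.26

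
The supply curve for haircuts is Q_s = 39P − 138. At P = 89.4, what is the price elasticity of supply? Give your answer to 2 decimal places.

At P = 89.4, Q_s = 3348.60.
dQ_s/dP = 39.
ε_s = (dQ_s/dP)(P/Q_s) = (39)(89.4/3348.60).

1.04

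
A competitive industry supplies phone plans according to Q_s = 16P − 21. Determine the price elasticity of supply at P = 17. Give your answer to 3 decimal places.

1.084

At P = 17, Q_s = 251.
dQ_s/dP = 16.
ε_s = (dQ_s/dP)(P/Q_s) = (16)(17/251).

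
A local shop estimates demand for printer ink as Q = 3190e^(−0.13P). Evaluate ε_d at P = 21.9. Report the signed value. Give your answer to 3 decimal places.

At P = 21.9, Q = 185.078.
dQ/dP = −0.13·3190e^(−0.13P) = −0.13Q = -24.060.
ε = (dQ/dP)(P/Q) = (-24.060)(21.9/185.078).
|ε| > 1, so demand is elastic at this price.

-2.847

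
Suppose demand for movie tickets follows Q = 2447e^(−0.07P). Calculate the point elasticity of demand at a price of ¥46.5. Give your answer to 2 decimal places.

At P = 46.5, Q = 94.407.
dQ/dP = −0.07·2447e^(−0.07P) = −0.07Q = -6.609.
ε = (dQ/dP)(P/Q) = (-6.609)(46.5/94.407).
|ε| > 1, so demand is elastic at this price.

-3.26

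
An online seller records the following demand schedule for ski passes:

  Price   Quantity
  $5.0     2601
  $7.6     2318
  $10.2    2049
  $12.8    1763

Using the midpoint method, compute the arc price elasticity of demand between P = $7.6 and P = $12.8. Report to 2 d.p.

At P = 7.6, Q = 2318; at P = 12.8, Q = 1763.
ΔQ = -555, ΔP = 5.2. Midpoints: P̄ = 10.20, Q̄ = 2040.5.
ε = (ΔQ/ΔP)(P̄/Q̄) = (-555/5.2)(10.20/2040.5).

-0.53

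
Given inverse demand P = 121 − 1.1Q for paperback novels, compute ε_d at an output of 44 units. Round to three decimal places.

-1.500

At Q = 44, P = 121 − 1.1(44) = 72.60.
dP/dQ = −1.1, so dQ/dP = 1/(−1.1) = -0.909.
ε = (dQ/dP)(P/Q) = (-0.909)(72.60/44).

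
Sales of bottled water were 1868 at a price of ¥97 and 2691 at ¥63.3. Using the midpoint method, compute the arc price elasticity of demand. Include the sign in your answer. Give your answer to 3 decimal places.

ΔQ = 2691 − 1868 = 823; ΔP = 63.3 − 97 = -33.7.
Midpoints: P̄ = 80.15, Q̄ = 2279.5.
ε = (ΔQ/ΔP)(P̄/Q̄) = (823/-33.7)(80.15/2279.5).

-0.859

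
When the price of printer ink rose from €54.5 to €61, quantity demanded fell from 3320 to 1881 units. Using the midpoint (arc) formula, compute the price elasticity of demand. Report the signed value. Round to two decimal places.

ΔQ = 1881 − 3320 = -1439; ΔP = 61 − 54.5 = 6.5.
Midpoints: P̄ = 57.75, Q̄ = 2600.5.
ε = (ΔQ/ΔP)(P̄/Q̄) = (-1439/6.5)(57.75/2600.5).

-4.92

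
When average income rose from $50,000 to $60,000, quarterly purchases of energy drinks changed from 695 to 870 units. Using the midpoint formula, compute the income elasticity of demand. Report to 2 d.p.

1.23

ΔQ = 175, ΔI = 10000. Midpoints: Ī = 55,000, Q̄ = 782.5.
ε_I = (ΔQ/ΔI)(Ī/Q̄) = (175/10000)(55000/782.5).
ε_I > 0, so the good is normal.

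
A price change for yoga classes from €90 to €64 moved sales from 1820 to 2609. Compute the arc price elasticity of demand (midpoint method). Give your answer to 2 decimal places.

ΔQ = 2609 − 1820 = 789; ΔP = 64 − 90 = -26.
Midpoints: P̄ = 77.00, Q̄ = 2214.5.
ε = (ΔQ/ΔP)(P̄/Q̄) = (789/-26)(77.00/2214.5).

-1.06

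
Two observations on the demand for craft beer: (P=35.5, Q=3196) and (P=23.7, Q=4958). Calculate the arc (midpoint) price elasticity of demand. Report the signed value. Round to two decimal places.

-1.08

ΔQ = 4958 − 3196 = 1762; ΔP = 23.7 − 35.5 = -11.8.
Midpoints: P̄ = 29.60, Q̄ = 4077.0.
ε = (ΔQ/ΔP)(P̄/Q̄) = (1762/-11.8)(29.60/4077.0).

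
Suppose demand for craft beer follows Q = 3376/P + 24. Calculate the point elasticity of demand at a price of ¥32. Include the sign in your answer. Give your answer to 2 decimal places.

At P = 32, Q = 129.500.
dQ/dP = −3376/P² = -3.297.
ε = (dQ/dP)(P/Q) = (-3.297)(32/129.500).

-0.81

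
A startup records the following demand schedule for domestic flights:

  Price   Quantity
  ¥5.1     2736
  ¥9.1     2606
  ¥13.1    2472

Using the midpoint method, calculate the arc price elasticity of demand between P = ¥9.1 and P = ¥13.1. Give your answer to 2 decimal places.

At P = 9.1, Q = 2606; at P = 13.1, Q = 2472.
ΔQ = -134, ΔP = 4.0. Midpoints: P̄ = 11.10, Q̄ = 2539.0.
ε = (ΔQ/ΔP)(P̄/Q̄) = (-134/4.0)(11.10/2539.0).

-0.15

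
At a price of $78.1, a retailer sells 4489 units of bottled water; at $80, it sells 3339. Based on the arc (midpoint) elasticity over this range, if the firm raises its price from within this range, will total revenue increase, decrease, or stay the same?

decrease

Arc ε = (-1150/1.9)(79.05/3914.0) ≈ -12.224.
|ε| = 12.22 > 1, so demand is elastic. A price rise therefore reduces total revenue.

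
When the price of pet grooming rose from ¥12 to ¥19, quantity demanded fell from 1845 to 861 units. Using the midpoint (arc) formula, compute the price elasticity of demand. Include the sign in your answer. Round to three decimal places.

ΔQ = 861 − 1845 = -984; ΔP = 19 − 12 = 7.
Midpoints: P̄ = 15.50, Q̄ = 1353.0.
ε = (ΔQ/ΔP)(P̄/Q̄) = (-984/7)(15.50/1353.0).

-1.610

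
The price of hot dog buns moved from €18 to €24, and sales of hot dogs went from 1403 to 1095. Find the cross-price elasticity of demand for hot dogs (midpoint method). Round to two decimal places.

ΔQ_x = 1095 − 1403 = -308; ΔP_y = 24 − 18 = 6.
Midpoints: P̄_y = 21.00, Q̄_x = 1249.0.
ε_xy = (ΔQ_x/ΔP_y)(P̄_y/Q̄_x) = (-308/6)(21.00/1249.0).
ε_xy < 0, so the goods are complements.

-0.86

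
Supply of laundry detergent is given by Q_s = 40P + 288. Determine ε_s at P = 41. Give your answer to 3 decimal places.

At P = 41, Q_s = 1928.
dQ_s/dP = 40.
ε_s = (dQ_s/dP)(P/Q_s) = (40)(41/1928).

0.851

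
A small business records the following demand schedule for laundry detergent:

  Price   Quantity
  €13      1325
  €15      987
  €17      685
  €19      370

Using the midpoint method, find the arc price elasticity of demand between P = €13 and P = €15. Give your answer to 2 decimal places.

At P = 13, Q = 1325; at P = 15, Q = 987.
ΔQ = -338, ΔP = 2. Midpoints: P̄ = 14.00, Q̄ = 1156.0.
ε = (ΔQ/ΔP)(P̄/Q̄) = (-338/2)(14.00/1156.0).

-2.05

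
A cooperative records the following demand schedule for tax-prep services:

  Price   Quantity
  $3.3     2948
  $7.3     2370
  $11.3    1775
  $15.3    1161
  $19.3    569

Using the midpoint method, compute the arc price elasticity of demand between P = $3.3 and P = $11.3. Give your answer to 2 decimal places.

-0.45

At P = 3.3, Q = 2948; at P = 11.3, Q = 1775.
ΔQ = -1173, ΔP = 8.0. Midpoints: P̄ = 7.30, Q̄ = 2361.5.
ε = (ΔQ/ΔP)(P̄/Q̄) = (-1173/8.0)(7.30/2361.5).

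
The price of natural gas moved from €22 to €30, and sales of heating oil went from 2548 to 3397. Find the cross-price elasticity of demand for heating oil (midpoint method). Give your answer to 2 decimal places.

ΔQ_x = 3397 − 2548 = 849; ΔP_y = 30 − 22 = 8.
Midpoints: P̄_y = 26.00, Q̄_x = 2972.5.
ε_xy = (ΔQ_x/ΔP_y)(P̄_y/Q̄_x) = (849/8)(26.00/2972.5).

0.93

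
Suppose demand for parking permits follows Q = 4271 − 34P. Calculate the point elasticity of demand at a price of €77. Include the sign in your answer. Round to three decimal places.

At P = 77, Q = 1653.
dQ/dP = −34.
ε = (dQ/dP)(P/Q) = (-34)(77/1653).
|ε| > 1, so demand is elastic at this price.

-1.584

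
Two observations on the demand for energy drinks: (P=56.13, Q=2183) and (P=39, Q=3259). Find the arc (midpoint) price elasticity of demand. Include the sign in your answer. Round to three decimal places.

-1.098

ΔQ = 3259 − 2183 = 1076; ΔP = 39 − 56.13 = -17.13.
Midpoints: P̄ = 47.56, Q̄ = 2721.0.
ε = (ΔQ/ΔP)(P̄/Q̄) = (1076/-17.13)(47.56/2721.0).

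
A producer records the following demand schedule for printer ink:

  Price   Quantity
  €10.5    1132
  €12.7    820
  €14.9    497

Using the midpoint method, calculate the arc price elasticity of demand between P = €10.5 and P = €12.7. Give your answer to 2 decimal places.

-1.69

At P = 10.5, Q = 1132; at P = 12.7, Q = 820.
ΔQ = -312, ΔP = 2.2. Midpoints: P̄ = 11.60, Q̄ = 976.0.
ε = (ΔQ/ΔP)(P̄/Q̄) = (-312/2.2)(11.60/976.0).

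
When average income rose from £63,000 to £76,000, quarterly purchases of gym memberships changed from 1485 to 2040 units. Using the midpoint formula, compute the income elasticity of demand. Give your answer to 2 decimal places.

1.68

ΔQ = 555, ΔI = 13000. Midpoints: Ī = 69,500, Q̄ = 1762.5.
ε_I = (ΔQ/ΔI)(Ī/Q̄) = (555/13000)(69500/1762.5).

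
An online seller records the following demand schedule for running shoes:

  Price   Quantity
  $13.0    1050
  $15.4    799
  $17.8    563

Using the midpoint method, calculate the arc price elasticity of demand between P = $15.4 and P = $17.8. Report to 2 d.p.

At P = 15.4, Q = 799; at P = 17.8, Q = 563.
ΔQ = -236, ΔP = 2.4. Midpoints: P̄ = 16.60, Q̄ = 681.0.
ε = (ΔQ/ΔP)(P̄/Q̄) = (-236/2.4)(16.60/681.0).

-2.40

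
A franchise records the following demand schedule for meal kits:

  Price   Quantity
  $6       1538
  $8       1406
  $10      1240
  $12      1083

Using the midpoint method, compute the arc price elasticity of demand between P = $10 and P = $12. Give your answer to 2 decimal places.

-0.74

At P = 10, Q = 1240; at P = 12, Q = 1083.
ΔQ = -157, ΔP = 2. Midpoints: P̄ = 11.00, Q̄ = 1161.5.
ε = (ΔQ/ΔP)(P̄/Q̄) = (-157/2)(11.00/1161.5).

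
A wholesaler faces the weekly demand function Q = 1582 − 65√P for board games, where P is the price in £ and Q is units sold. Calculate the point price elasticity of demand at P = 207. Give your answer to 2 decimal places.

At P = 207, Q = 646.813.
dQ/dP = −65/(2√P) = -2.259.
ε = (dQ/dP)(P/Q) = (-2.259)(207/646.813).

-0.72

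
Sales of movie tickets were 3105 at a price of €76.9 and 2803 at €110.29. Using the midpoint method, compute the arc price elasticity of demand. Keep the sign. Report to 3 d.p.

ΔQ = 2803 − 3105 = -302; ΔP = 110.29 − 76.9 = 33.39.
Midpoints: P̄ = 93.59, Q̄ = 2954.0.
ε = (ΔQ/ΔP)(P̄/Q̄) = (-302/33.39)(93.59/2954.0).

-0.287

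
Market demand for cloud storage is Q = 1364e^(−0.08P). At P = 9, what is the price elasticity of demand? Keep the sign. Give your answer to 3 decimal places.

At P = 9, Q = 663.930.
dQ/dP = −0.08·1364e^(−0.08P) = −0.08Q = -53.114.
ε = (dQ/dP)(P/Q) = (-53.114)(9/663.930).

-0.720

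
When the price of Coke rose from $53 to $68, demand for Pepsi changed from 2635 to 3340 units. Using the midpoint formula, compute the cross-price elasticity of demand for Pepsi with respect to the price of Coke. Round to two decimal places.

0.95

ΔQ_x = 3340 − 2635 = 705; ΔP_y = 68 − 53 = 15.
Midpoints: P̄_y = 60.50, Q̄_x = 2987.5.
ε_xy = (ΔQ_x/ΔP_y)(P̄_y/Q̄_x) = (705/15)(60.50/2987.5).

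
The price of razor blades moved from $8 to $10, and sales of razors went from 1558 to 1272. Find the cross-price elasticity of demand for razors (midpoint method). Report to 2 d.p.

-0.91

ΔQ_x = 1272 − 1558 = -286; ΔP_y = 10 − 8 = 2.
Midpoints: P̄_y = 9.00, Q̄_x = 1415.0.
ε_xy = (ΔQ_x/ΔP_y)(P̄_y/Q̄_x) = (-286/2)(9.00/1415.0).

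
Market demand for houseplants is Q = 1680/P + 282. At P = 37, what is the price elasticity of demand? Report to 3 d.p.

-0.139

At P = 37, Q = 327.405.
dQ/dP = −1680/P² = -1.227.
ε = (dQ/dP)(P/Q) = (-1.227)(37/327.405).
|ε| < 1, so demand is inelastic at this price.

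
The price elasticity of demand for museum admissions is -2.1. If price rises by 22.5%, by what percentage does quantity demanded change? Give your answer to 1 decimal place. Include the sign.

-47.3%

%ΔQ ≈ ε × %ΔP = (-2.1)(22.5%) = -47.25%.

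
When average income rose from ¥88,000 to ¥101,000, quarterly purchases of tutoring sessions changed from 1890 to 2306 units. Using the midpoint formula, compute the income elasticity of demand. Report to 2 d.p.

1.44

ΔQ = 416, ΔI = 13000. Midpoints: Ī = 94,500, Q̄ = 2098.0.
ε_I = (ΔQ/ΔI)(Ī/Q̄) = (416/13000)(94500/2098.0).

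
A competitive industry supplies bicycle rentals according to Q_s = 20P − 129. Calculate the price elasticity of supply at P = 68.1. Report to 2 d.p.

At P = 68.1, Q_s = 1233.
dQ_s/dP = 20.
ε_s = (dQ_s/dP)(P/Q_s) = (20)(68.1/1233).

1.10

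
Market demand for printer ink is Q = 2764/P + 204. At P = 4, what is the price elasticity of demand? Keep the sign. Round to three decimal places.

At P = 4, Q = 895.
dQ/dP = −2764/P² = -172.750.
ε = (dQ/dP)(P/Q) = (-172.750)(4/895).

-0.772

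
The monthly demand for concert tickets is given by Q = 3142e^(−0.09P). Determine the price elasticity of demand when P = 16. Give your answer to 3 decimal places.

At P = 16, Q = 744.427.
dQ/dP = −0.09·3142e^(−0.09P) = −0.09Q = -66.998.
ε = (dQ/dP)(P/Q) = (-66.998)(16/744.427).
|ε| > 1, so demand is elastic at this price.

-1.440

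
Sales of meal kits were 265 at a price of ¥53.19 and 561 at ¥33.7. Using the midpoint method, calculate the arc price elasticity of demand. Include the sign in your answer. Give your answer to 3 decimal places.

ΔQ = 561 − 265 = 296; ΔP = 33.7 − 53.19 = -19.49.
Midpoints: P̄ = 43.45, Q̄ = 413.0.
ε = (ΔQ/ΔP)(P̄/Q̄) = (296/-19.49)(43.45/413.0).

-1.598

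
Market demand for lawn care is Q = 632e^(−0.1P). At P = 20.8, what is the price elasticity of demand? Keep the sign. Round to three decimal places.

At P = 20.8, Q = 78.956.
dQ/dP = −0.1·632e^(−0.1P) = −0.1Q = -7.896.
ε = (dQ/dP)(P/Q) = (-7.896)(20.8/78.956).
|ε| > 1, so demand is elastic at this price.

-2.080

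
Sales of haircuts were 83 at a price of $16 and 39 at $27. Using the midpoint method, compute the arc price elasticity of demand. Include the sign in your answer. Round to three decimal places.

-1.410

ΔQ = 39 − 83 = -44; ΔP = 27 − 16 = 11.
Midpoints: P̄ = 21.50, Q̄ = 61.0.
ε = (ΔQ/ΔP)(P̄/Q̄) = (-44/11)(21.50/61.0).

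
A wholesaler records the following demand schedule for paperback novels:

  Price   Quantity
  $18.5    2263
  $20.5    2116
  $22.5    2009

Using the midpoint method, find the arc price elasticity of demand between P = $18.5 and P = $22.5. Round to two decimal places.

At P = 18.5, Q = 2263; at P = 22.5, Q = 2009.
ΔQ = -254, ΔP = 4.0. Midpoints: P̄ = 20.50, Q̄ = 2136.0.
ε = (ΔQ/ΔP)(P̄/Q̄) = (-254/4.0)(20.50/2136.0).

-0.61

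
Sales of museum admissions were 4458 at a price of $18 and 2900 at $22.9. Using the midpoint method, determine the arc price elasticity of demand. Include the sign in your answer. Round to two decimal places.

ΔQ = 2900 − 4458 = -1558; ΔP = 22.9 − 18 = 4.9.
Midpoints: P̄ = 20.45, Q̄ = 3679.0.
ε = (ΔQ/ΔP)(P̄/Q̄) = (-1558/4.9)(20.45/3679.0).

-1.77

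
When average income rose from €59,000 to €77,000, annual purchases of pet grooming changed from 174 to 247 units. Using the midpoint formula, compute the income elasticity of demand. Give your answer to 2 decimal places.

ΔQ = 73, ΔI = 18000. Midpoints: Ī = 68,000, Q̄ = 210.5.
ε_I = (ΔQ/ΔI)(Ī/Q̄) = (73/18000)(68000/210.5).

1.31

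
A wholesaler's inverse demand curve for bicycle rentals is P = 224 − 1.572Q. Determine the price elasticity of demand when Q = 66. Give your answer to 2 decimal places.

At Q = 66, P = 224 − 1.572(66) = 120.25.
dP/dQ = −1.572, so dQ/dP = 1/(−1.572) = -0.636.
ε = (dQ/dP)(P/Q) = (-0.636)(120.25/66).

-1.16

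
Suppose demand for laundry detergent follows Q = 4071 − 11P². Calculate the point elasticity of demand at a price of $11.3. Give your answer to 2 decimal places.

At P = 11.3, Q = 2666.410.
dQ/dP = −22P = -248.600.
ε = (dQ/dP)(P/Q) = (-248.600)(11.3/2666.410).

-1.05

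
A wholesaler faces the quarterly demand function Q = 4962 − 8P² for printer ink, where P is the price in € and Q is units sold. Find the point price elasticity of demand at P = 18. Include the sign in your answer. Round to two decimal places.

-2.19

At P = 18, Q = 2370.
dQ/dP = −16P = -288.
ε = (dQ/dP)(P/Q) = (-288)(18/2370).
|ε| > 1, so demand is elastic at this price.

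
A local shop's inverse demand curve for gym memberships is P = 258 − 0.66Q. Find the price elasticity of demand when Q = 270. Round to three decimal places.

At Q = 270, P = 258 − 0.66(270) = 79.80.
dP/dQ = −0.66, so dQ/dP = 1/(−0.66) = -1.515.
ε = (dQ/dP)(P/Q) = (-1.515)(79.80/270).

-0.448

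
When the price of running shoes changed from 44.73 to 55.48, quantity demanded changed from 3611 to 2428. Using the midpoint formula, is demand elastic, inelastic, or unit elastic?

elastic

Arc ε ≈ -1.826.
|ε| = 1.83 > 1.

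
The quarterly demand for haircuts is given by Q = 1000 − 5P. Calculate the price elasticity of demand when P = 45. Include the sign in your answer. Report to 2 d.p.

At P = 45, Q = 775.
dQ/dP = −5.
ε = (dQ/dP)(P/Q) = (-5)(45/775).

-0.29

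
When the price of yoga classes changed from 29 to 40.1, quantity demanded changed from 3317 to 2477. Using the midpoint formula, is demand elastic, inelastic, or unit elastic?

inelastic

Arc ε ≈ -0.903.
|ε| = 0.90 < 1.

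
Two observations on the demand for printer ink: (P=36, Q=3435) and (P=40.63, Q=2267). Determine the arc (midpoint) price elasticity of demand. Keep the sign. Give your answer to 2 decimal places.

-3.39

ΔQ = 2267 − 3435 = -1168; ΔP = 40.63 − 36 = 4.63.
Midpoints: P̄ = 38.31, Q̄ = 2851.0.
ε = (ΔQ/ΔP)(P̄/Q̄) = (-1168/4.63)(38.31/2851.0).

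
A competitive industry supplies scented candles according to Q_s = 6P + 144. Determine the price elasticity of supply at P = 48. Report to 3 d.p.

At P = 48, Q_s = 432.
dQ_s/dP = 6.
ε_s = (dQ_s/dP)(P/Q_s) = (6)(48/432).

0.667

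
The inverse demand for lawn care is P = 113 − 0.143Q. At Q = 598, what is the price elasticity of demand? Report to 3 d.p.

At Q = 598, P = 113 − 0.143(598) = 27.49.
dP/dQ = −0.143, so dQ/dP = 1/(−0.143) = -6.993.
ε = (dQ/dP)(P/Q) = (-6.993)(27.49/598).

-0.321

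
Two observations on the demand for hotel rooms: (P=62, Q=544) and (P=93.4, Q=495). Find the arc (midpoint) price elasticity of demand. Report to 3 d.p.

ΔQ = 495 − 544 = -49; ΔP = 93.4 − 62 = 31.4.
Midpoints: P̄ = 77.70, Q̄ = 519.5.
ε = (ΔQ/ΔP)(P̄/Q̄) = (-49/31.4)(77.70/519.5).

-0.233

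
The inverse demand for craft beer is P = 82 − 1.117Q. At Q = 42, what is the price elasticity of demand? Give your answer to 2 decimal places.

At Q = 42, P = 82 − 1.117(42) = 35.09.
dP/dQ = −1.117, so dQ/dP = 1/(−1.117) = -0.895.
ε = (dQ/dP)(P/Q) = (-0.895)(35.09/42).

-0.75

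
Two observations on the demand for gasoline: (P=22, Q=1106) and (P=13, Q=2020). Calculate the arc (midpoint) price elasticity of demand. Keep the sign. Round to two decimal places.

ΔQ = 2020 − 1106 = 914; ΔP = 13 − 22 = -9.
Midpoints: P̄ = 17.50, Q̄ = 1563.0.
ε = (ΔQ/ΔP)(P̄/Q̄) = (914/-9)(17.50/1563.0).

-1.14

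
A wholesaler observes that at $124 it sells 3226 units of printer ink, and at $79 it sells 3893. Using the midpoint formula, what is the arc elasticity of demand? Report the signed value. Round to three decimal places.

-0.423

ΔQ = 3893 − 3226 = 667; ΔP = 79 − 124 = -45.
Midpoints: P̄ = 101.50, Q̄ = 3559.5.
ε = (ΔQ/ΔP)(P̄/Q̄) = (667/-45)(101.50/3559.5).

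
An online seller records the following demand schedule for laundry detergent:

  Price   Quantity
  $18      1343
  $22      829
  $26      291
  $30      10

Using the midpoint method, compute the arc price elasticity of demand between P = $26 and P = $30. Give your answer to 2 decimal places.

-13.07

At P = 26, Q = 291; at P = 30, Q = 10.
ΔQ = -281, ΔP = 4. Midpoints: P̄ = 28.00, Q̄ = 150.5.
ε = (ΔQ/ΔP)(P̄/Q̄) = (-281/4)(28.00/150.5).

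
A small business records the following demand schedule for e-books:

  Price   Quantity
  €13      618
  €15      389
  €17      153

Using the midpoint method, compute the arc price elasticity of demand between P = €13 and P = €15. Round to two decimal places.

-3.18

At P = 13, Q = 618; at P = 15, Q = 389.
ΔQ = -229, ΔP = 2. Midpoints: P̄ = 14.00, Q̄ = 503.5.
ε = (ΔQ/ΔP)(P̄/Q̄) = (-229/2)(14.00/503.5).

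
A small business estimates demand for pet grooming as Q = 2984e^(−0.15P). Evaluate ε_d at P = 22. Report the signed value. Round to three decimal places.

-3.300

At P = 22, Q = 110.059.
dQ/dP = −0.15·2984e^(−0.15P) = −0.15Q = -16.509.
ε = (dQ/dP)(P/Q) = (-16.509)(22/110.059).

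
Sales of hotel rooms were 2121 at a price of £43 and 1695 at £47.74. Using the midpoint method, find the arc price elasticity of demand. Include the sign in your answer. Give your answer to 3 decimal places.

-2.137

ΔQ = 1695 − 2121 = -426; ΔP = 47.74 − 43 = 4.74.
Midpoints: P̄ = 45.37, Q̄ = 1908.0.
ε = (ΔQ/ΔP)(P̄/Q̄) = (-426/4.74)(45.37/1908.0).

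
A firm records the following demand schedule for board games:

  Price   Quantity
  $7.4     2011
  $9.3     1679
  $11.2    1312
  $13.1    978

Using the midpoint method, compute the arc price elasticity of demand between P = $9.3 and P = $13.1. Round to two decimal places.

-1.56

At P = 9.3, Q = 1679; at P = 13.1, Q = 978.
ΔQ = -701, ΔP = 3.8. Midpoints: P̄ = 11.20, Q̄ = 1328.5.
ε = (ΔQ/ΔP)(P̄/Q̄) = (-701/3.8)(11.20/1328.5).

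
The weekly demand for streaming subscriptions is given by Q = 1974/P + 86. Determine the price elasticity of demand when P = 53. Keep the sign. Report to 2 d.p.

At P = 53, Q = 123.245.
dQ/dP = −1974/P² = -0.703.
ε = (dQ/dP)(P/Q) = (-0.703)(53/123.245).
|ε| < 1, so demand is inelastic at this price.

-0.30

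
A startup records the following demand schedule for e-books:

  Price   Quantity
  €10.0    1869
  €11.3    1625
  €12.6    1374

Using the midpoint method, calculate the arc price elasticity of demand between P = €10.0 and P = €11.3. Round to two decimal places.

At P = 10.0, Q = 1869; at P = 11.3, Q = 1625.
ΔQ = -244, ΔP = 1.3. Midpoints: P̄ = 10.65, Q̄ = 1747.0.
ε = (ΔQ/ΔP)(P̄/Q̄) = (-244/1.3)(10.65/1747.0).

-1.14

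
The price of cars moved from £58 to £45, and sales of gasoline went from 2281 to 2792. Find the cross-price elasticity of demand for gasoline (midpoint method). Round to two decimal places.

ΔQ_x = 2792 − 2281 = 511; ΔP_y = 45 − 58 = -13.
Midpoints: P̄_y = 51.50, Q̄_x = 2536.5.
ε_xy = (ΔQ_x/ΔP_y)(P̄_y/Q̄_x) = (511/-13)(51.50/2536.5).

-0.80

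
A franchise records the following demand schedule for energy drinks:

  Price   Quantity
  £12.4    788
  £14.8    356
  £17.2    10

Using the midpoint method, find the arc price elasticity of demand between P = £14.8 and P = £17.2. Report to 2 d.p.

-12.60

At P = 14.8, Q = 356; at P = 17.2, Q = 10.
ΔQ = -346, ΔP = 2.4. Midpoints: P̄ = 16.00, Q̄ = 183.0.
ε = (ΔQ/ΔP)(P̄/Q̄) = (-346/2.4)(16.00/183.0).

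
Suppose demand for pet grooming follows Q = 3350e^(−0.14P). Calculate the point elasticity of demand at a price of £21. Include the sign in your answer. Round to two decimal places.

-2.94

At P = 21, Q = 177.100.
dQ/dP = −0.14·3350e^(−0.14P) = −0.14Q = -24.794.
ε = (dQ/dP)(P/Q) = (-24.794)(21/177.100).
|ε| > 1, so demand is elastic at this price.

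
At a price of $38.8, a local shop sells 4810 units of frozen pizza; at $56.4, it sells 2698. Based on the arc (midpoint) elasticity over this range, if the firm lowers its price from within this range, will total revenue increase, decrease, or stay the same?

Arc ε = (-2112/17.6)(47.60/3754.0) ≈ -1.522.
|ε| = 1.52 > 1, so demand is elastic. A price cut therefore raises total revenue.

increase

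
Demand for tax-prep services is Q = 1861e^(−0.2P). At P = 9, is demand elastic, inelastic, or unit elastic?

elastic

Q = 307.621, dQ/dP = -61.524.
ε = (dQ/dP)(P/Q) ≈ -1.800.
|ε| = 1.80 > 1.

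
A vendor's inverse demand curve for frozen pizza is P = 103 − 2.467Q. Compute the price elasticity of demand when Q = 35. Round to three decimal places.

At Q = 35, P = 103 − 2.467(35) = 16.66.
dP/dQ = −2.467, so dQ/dP = 1/(−2.467) = -0.405.
ε = (dQ/dP)(P/Q) = (-0.405)(16.66/35).

-0.193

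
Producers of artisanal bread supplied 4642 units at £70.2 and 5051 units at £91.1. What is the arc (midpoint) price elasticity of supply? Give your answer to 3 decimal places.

0.326

ΔQ = 5051 − 4642 = 409; ΔP = 91.1 − 70.2 = 20.9.
Midpoints: P̄ = 80.65, Q̄ = 4846.5.
ε_s = (ΔQ/ΔP)(P̄/Q̄) = (409/20.9)(80.65/4846.5).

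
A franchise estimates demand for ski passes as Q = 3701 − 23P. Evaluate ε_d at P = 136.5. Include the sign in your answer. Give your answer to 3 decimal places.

At P = 136.5, Q = 561.500.
dQ/dP = −23.
ε = (dQ/dP)(P/Q) = (-23)(136.5/561.500).

-5.591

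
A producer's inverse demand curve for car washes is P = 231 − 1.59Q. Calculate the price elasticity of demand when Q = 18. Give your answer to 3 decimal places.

-7.071

At Q = 18, P = 231 − 1.59(18) = 202.38.
dP/dQ = −1.59, so dQ/dP = 1/(−1.59) = -0.629.
ε = (dQ/dP)(P/Q) = (-0.629)(202.38/18).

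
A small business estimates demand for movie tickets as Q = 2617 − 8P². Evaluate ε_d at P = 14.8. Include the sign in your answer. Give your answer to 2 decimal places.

At P = 14.8, Q = 864.680.
dQ/dP = −16P = -236.800.
ε = (dQ/dP)(P/Q) = (-236.800)(14.8/864.680).

-4.05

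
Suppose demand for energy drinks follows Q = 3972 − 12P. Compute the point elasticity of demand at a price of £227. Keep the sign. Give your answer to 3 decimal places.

At P = 227, Q = 1248.
dQ/dP = −12.
ε = (dQ/dP)(P/Q) = (-12)(227/1248).

-2.183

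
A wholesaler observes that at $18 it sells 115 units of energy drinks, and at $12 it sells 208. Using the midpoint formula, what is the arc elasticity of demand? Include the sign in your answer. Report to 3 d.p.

-1.440

ΔQ = 208 − 115 = 93; ΔP = 12 − 18 = -6.
Midpoints: P̄ = 15.00, Q̄ = 161.5.
ε = (ΔQ/ΔP)(P̄/Q̄) = (93/-6)(15.00/161.5).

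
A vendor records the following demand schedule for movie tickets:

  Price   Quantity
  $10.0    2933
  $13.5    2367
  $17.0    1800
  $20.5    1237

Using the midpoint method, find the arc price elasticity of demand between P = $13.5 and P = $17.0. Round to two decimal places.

-1.19

At P = 13.5, Q = 2367; at P = 17.0, Q = 1800.
ΔQ = -567, ΔP = 3.5. Midpoints: P̄ = 15.25, Q̄ = 2083.5.
ε = (ΔQ/ΔP)(P̄/Q̄) = (-567/3.5)(15.25/2083.5).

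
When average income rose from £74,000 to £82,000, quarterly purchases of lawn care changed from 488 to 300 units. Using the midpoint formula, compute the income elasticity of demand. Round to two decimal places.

-4.65

ΔQ = -188, ΔI = 8000. Midpoints: Ī = 78,000, Q̄ = 394.0.
ε_I = (ΔQ/ΔI)(Ī/Q̄) = (-188/8000)(78000/394.0).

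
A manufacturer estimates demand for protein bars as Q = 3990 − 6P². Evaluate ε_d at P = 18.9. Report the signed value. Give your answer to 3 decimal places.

-2.321

At P = 18.9, Q = 1846.740.
dQ/dP = −12P = -226.800.
ε = (dQ/dP)(P/Q) = (-226.800)(18.9/1846.740).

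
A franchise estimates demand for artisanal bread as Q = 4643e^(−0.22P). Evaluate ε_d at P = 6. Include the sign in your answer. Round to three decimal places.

-1.320

At P = 6, Q = 1240.309.
dQ/dP = −0.22·4643e^(−0.22P) = −0.22Q = -272.868.
ε = (dQ/dP)(P/Q) = (-272.868)(6/1240.309).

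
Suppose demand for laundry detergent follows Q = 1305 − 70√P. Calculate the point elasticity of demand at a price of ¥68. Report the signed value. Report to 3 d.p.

At P = 68, Q = 727.765.
dQ/dP = −70/(2√P) = -4.244.
ε = (dQ/dP)(P/Q) = (-4.244)(68/727.765).

-0.397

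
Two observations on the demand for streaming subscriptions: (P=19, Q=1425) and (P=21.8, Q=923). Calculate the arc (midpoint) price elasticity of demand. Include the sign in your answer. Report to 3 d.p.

-3.115

ΔQ = 923 − 1425 = -502; ΔP = 21.8 − 19 = 2.8.
Midpoints: P̄ = 20.40, Q̄ = 1174.0.
ε = (ΔQ/ΔP)(P̄/Q̄) = (-502/2.8)(20.40/1174.0).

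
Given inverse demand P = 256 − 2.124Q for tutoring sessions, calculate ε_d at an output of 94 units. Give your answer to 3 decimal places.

At Q = 94, P = 256 − 2.124(94) = 56.34.
dP/dQ = −2.124, so dQ/dP = 1/(−2.124) = -0.471.
ε = (dQ/dP)(P/Q) = (-0.471)(56.34/94).

-0.282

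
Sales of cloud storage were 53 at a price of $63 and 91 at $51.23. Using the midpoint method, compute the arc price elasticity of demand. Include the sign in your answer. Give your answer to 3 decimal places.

-2.561

ΔQ = 91 − 53 = 38; ΔP = 51.23 − 63 = -11.77.
Midpoints: P̄ = 57.11, Q̄ = 72.0.
ε = (ΔQ/ΔP)(P̄/Q̄) = (38/-11.77)(57.11/72.0).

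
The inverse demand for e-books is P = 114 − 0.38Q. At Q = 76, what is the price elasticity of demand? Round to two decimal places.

-2.95

At Q = 76, P = 114 − 0.38(76) = 85.12.
dP/dQ = −0.38, so dQ/dP = 1/(−0.38) = -2.632.
ε = (dQ/dP)(P/Q) = (-2.632)(85.12/76).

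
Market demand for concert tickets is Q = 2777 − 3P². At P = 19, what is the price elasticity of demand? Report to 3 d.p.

At P = 19, Q = 1694.
dQ/dP = −6P = -114.
ε = (dQ/dP)(P/Q) = (-114)(19/1694).
|ε| > 1, so demand is elastic at this price.

-1.279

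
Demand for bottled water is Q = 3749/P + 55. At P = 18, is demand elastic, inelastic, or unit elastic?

Q = 263.278, dQ/dP = -11.571.
ε = (dQ/dP)(P/Q) ≈ -0.791.
|ε| = 0.79 < 1.

inelastic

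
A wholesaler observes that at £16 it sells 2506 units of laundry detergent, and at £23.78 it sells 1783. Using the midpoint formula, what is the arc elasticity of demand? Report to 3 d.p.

-0.862

ΔQ = 1783 − 2506 = -723; ΔP = 23.78 − 16 = 7.78.
Midpoints: P̄ = 19.89, Q̄ = 2144.5.
ε = (ΔQ/ΔP)(P̄/Q̄) = (-723/7.78)(19.89/2144.5).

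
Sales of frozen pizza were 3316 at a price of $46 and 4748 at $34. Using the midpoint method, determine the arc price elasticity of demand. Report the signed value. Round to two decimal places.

ΔQ = 4748 − 3316 = 1432; ΔP = 34 − 46 = -12.
Midpoints: P̄ = 40.00, Q̄ = 4032.0.
ε = (ΔQ/ΔP)(P̄/Q̄) = (1432/-12)(40.00/4032.0).

-1.18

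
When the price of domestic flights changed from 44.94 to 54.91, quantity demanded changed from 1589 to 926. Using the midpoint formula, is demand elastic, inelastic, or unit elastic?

elastic

Arc ε ≈ -2.640.
|ε| = 2.64 > 1.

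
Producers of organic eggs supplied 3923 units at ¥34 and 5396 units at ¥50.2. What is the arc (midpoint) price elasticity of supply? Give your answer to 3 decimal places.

0.822

ΔQ = 5396 − 3923 = 1473; ΔP = 50.2 − 34 = 16.2.
Midpoints: P̄ = 42.10, Q̄ = 4659.5.
ε_s = (ΔQ/ΔP)(P̄/Q̄) = (1473/16.2)(42.10/4659.5).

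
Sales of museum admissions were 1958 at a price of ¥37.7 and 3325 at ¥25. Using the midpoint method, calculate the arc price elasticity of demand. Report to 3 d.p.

-1.277

ΔQ = 3325 − 1958 = 1367; ΔP = 25 − 37.7 = -12.7.
Midpoints: P̄ = 31.35, Q̄ = 2641.5.
ε = (ΔQ/ΔP)(P̄/Q̄) = (1367/-12.7)(31.35/2641.5).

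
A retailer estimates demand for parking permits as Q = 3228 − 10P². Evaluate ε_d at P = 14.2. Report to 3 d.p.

-3.328

At P = 14.2, Q = 1211.600.
dQ/dP = −20P = -284.
ε = (dQ/dP)(P/Q) = (-284)(14.2/1211.600).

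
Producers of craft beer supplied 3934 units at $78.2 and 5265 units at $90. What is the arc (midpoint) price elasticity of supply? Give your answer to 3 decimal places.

2.062

ΔQ = 5265 − 3934 = 1331; ΔP = 90 − 78.2 = 11.8.
Midpoints: P̄ = 84.10, Q̄ = 4599.5.
ε_s = (ΔQ/ΔP)(P̄/Q̄) = (1331/11.8)(84.10/4599.5).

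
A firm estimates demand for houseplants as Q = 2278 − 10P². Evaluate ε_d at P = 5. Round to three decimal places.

-0.247

At P = 5, Q = 2028.
dQ/dP = −20P = -100.
ε = (dQ/dP)(P/Q) = (-100)(5/2028).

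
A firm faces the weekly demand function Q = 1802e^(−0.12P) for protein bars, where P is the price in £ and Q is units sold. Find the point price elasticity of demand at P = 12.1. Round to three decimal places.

-1.452

At P = 12.1, Q = 421.851.
dQ/dP = −0.12·1802e^(−0.12P) = −0.12Q = -50.622.
ε = (dQ/dP)(P/Q) = (-50.622)(12.1/421.851).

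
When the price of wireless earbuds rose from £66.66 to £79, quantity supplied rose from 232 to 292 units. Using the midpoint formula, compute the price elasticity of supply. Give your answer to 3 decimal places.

1.352

ΔQ = 292 − 232 = 60; ΔP = 79 − 66.66 = 12.34.
Midpoints: P̄ = 72.83, Q̄ = 262.0.
ε_s = (ΔQ/ΔP)(P̄/Q̄) = (60/12.34)(72.83/262.0).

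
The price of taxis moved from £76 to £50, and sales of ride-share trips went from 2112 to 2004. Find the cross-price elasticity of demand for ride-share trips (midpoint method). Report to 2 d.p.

0.13

ΔQ_x = 2004 − 2112 = -108; ΔP_y = 50 − 76 = -26.
Midpoints: P̄_y = 63.00, Q̄_x = 2058.0.
ε_xy = (ΔQ_x/ΔP_y)(P̄_y/Q̄_x) = (-108/-26)(63.00/2058.0).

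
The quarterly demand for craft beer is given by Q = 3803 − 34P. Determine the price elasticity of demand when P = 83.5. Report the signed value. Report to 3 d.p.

At P = 83.5, Q = 964.
dQ/dP = −34.
ε = (dQ/dP)(P/Q) = (-34)(83.5/964).
|ε| > 1, so demand is elastic at this price.

-2.945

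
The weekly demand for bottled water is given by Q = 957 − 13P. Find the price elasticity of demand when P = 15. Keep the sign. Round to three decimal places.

-0.256

At P = 15, Q = 762.
dQ/dP = −13.
ε = (dQ/dP)(P/Q) = (-13)(15/762).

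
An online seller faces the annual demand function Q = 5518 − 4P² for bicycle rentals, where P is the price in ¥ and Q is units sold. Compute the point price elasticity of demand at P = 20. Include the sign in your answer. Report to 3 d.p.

At P = 20, Q = 3918.
dQ/dP = −8P = -160.
ε = (dQ/dP)(P/Q) = (-160)(20/3918).
|ε| < 1, so demand is inelastic at this price.

-0.817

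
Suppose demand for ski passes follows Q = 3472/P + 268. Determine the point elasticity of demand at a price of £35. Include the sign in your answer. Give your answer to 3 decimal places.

At P = 35, Q = 367.200.
dQ/dP = −3472/P² = -2.834.
ε = (dQ/dP)(P/Q) = (-2.834)(35/367.200).
|ε| < 1, so demand is inelastic at this price.

-0.270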